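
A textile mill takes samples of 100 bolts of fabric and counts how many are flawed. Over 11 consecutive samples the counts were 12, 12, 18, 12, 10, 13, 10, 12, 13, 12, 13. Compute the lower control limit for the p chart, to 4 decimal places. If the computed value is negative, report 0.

p̄ = Σdᵢ / (k·n) = 137 / (11 × 100) = 0.12455
LCL = p̄ − 3·√(p̄(1−p̄)/n) = 0.12455 − 3 × 0.03302 = 0.02548

0.0255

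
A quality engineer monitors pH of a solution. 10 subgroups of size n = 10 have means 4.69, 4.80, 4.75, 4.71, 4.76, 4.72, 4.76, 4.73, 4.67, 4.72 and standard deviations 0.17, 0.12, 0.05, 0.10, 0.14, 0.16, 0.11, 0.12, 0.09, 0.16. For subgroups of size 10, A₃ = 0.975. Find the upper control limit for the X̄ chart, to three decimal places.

X̄̄ = (4.69 + 4.80 + 4.75 + 4.71 + 4.76 + 4.72 + 4.76 + 4.73 + 4.67 + 4.72) / 10 = 4.7310
s̄ = (0.17 + 0.12 + 0.05 + 0.10 + 0.14 + 0.16 + 0.11 + 0.12 + 0.09 + 0.16) / 10 = 0.1220
UCL = X̄̄ + A₃·s̄ = 4.7310 + 0.975 × 0.1220 = 4.8499

4.850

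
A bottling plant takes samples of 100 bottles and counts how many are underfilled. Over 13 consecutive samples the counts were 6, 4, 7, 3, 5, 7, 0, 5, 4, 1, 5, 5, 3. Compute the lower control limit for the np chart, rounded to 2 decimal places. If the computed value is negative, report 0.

p̄ = Σdᵢ / (k·n) = 55 / (13 × 100) = 0.04231
LCL = np̄ − 3·√(np̄(1−p̄)) = 4.2308 − 3 × 2.0129 = -1.8079 → 0 (negative, so LCL = 0)

0.00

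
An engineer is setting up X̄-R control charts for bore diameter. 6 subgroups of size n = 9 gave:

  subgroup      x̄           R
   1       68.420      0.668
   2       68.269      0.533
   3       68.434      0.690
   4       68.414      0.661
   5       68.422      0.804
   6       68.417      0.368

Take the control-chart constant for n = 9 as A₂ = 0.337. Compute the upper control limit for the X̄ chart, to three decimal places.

68.605

X̄̄ = (68.420 + 68.269 + 68.434 + 68.414 + 68.422 + 68.417) / 6 = 410.3760 / 6 = 68.3960
R̄ = (0.668 + 0.533 + 0.690 + 0.661 + 0.804 + 0.368) / 6 = 3.7240 / 6 = 0.6207
UCL = X̄̄ + A₂·R̄ = 68.3960 + 0.337 × 0.6207 = 68.6052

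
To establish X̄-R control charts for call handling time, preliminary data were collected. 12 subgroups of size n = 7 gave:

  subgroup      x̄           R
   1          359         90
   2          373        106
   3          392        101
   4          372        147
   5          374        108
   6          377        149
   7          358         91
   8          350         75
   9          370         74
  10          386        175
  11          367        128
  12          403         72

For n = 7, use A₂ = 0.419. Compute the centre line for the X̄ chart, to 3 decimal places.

X̄̄ = (359 + 373 + 392 + 372 + 374 + 377 + 358 + 350 + 370 + 386 + 367 + 403) / 12 = 4481.0000 / 12 = 373.4167
CL = X̄̄ = 373.4167

373.417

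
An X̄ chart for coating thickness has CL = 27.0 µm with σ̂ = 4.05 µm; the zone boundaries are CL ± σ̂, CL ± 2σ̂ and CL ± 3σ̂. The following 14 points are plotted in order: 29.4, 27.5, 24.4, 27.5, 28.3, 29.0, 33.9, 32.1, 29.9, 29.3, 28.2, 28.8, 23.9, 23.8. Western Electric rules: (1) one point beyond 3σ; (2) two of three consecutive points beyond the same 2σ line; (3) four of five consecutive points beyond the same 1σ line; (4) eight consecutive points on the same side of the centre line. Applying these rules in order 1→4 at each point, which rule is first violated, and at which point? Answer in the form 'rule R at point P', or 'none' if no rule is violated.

rule 4 at point 11

Zone of each point (C = within 1σ̂, B = 1σ̂–2σ̂, A = 2σ̂–3σ̂, * = beyond 3σ̂; sign = side of CL): 1:+C, 2:+C, 3:-C, 4:+C, 5:+C, 6:+C, 7:+B, 8:+B, 9:+C, 10:+C, 11:+C, 12:+C, 13:-C, 14:-C
Rule 4 (eight consecutive points on the same side of the centre line) is satisfied at point 11.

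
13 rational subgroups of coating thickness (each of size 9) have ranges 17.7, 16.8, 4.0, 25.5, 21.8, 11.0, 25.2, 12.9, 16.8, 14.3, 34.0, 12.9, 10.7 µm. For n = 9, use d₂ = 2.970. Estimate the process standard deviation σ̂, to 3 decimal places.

R̄ = (17.7 + 16.8 + 4.0 + 25.5 + 21.8 + 11.0 + 25.2 + 12.9 + 16.8 + 14.3 + 34.0 + 12.9 + 10.7) / 13 = 17.2000
σ̂ = R̄ / d₂ = 17.2000 / 2.970 = 5.7912

5.791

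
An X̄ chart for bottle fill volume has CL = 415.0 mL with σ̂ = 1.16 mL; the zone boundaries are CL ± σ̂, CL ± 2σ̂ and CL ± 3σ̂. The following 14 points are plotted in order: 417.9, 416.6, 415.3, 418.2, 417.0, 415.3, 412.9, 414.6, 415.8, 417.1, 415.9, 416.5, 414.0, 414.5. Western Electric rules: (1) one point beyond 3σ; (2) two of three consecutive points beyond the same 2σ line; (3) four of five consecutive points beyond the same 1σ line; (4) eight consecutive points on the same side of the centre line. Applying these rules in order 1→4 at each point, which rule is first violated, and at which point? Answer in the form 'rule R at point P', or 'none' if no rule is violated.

Zone of each point (C = within 1σ̂, B = 1σ̂–2σ̂, A = 2σ̂–3σ̂, * = beyond 3σ̂; sign = side of CL): 1:+A, 2:+B, 3:+C, 4:+A, 5:+B, 6:+C, 7:-B, 8:-C, 9:+C, 10:+B, 11:+C, 12:+B, 13:-C, 14:-C
Rule 3 (four of five consecutive points beyond the same 1σ limit) is satisfied at point 5.

rule 3 at point 5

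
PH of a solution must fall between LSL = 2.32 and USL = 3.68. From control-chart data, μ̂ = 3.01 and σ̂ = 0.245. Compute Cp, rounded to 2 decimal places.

0.93

Cp = (USL − LSL) / (6σ̂) = (3.68 − 2.32) / (6 × 0.245) = 1.3600 / 1.4700 = 0.9252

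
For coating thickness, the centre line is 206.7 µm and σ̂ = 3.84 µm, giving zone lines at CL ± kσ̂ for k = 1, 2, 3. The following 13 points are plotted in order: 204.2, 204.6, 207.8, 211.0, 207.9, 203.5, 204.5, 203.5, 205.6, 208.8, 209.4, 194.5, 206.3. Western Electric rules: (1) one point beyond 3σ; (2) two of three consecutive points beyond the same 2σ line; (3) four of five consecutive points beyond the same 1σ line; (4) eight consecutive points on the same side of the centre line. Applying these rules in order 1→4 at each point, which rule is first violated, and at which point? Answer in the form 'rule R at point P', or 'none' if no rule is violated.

Zone of each point (C = within 1σ̂, B = 1σ̂–2σ̂, A = 2σ̂–3σ̂, * = beyond 3σ̂; sign = side of CL): 1:-C, 2:-C, 3:+C, 4:+B, 5:+C, 6:-C, 7:-C, 8:-C, 9:-C, 10:+C, 11:+C, 12:-*, 13:-C
Rule 1 (one point beyond the 3σ limits) is satisfied at point 12.

rule 1 at point 12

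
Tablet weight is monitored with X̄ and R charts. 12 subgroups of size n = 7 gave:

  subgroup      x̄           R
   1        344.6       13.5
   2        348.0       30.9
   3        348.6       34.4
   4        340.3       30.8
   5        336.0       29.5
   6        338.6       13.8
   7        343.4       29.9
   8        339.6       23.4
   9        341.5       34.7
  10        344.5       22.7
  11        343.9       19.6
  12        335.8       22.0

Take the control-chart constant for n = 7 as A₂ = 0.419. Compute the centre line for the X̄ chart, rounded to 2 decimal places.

X̄̄ = (344.6 + 348.0 + 348.6 + 340.3 + 336.0 + 338.6 + 343.4 + 339.6 + 341.5 + 344.5 + 343.9 + 335.8) / 12 = 4104.8000 / 12 = 342.0667
CL = X̄̄ = 342.0667

342.07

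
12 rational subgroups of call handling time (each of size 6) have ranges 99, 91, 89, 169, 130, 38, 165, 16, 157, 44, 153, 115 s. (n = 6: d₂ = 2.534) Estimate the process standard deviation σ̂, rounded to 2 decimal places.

41.63

R̄ = (99 + 91 + 89 + 169 + 130 + 38 + 165 + 16 + 157 + 44 + 153 + 115) / 12 = 105.5000
σ̂ = R̄ / d₂ = 105.5000 / 2.534 = 41.6338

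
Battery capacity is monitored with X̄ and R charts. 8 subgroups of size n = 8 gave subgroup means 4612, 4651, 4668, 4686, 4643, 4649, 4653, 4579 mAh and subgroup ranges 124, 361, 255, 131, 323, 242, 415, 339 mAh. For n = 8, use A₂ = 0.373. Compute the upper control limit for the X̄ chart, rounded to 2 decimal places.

4744.73

X̄̄ = (4612 + 4651 + 4668 + 4686 + 4643 + 4649 + 4653 + 4579) / 8 = 37141.0000 / 8 = 4642.6250
R̄ = (124 + 361 + 255 + 131 + 323 + 242 + 415 + 339) / 8 = 2190.0000 / 8 = 273.7500
UCL = X̄̄ + A₂·R̄ = 4642.6250 + 0.373 × 273.7500 = 4744.7338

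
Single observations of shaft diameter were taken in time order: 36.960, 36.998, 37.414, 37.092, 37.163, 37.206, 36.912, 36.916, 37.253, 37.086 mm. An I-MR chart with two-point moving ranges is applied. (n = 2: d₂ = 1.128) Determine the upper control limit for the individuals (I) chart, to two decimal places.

37.60

X̄ = (36.960 + 36.998 + 37.414 + 37.092 + 37.163 + 37.206 + 36.912 + 36.916 + 37.253 + 37.086) / 10 = 37.1000
Moving ranges: 0.038, 0.416, 0.322, 0.071, 0.043, 0.294, 0.004, 0.337, 0.167; M̄R̄ = 1.6920 / 9 = 0.1880
UCL = X̄ + 3·M̄R̄/d₂ = 37.1000 + 3 × 0.1880 / 1.128 = 37.6000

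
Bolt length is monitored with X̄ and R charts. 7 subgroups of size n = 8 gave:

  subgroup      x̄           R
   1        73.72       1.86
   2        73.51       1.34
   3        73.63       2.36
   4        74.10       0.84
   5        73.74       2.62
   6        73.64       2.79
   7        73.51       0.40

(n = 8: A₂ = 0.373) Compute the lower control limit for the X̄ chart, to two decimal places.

X̄̄ = (73.72 + 73.51 + 73.63 + 74.10 + 73.74 + 73.64 + 73.51) / 7 = 515.8500 / 7 = 73.6929
R̄ = (1.86 + 1.34 + 2.36 + 0.84 + 2.62 + 2.79 + 0.40) / 7 = 12.2100 / 7 = 1.7443
LCL = X̄̄ − A₂·R̄ = 73.6929 − 0.373 × 1.7443 = 73.0422

73.04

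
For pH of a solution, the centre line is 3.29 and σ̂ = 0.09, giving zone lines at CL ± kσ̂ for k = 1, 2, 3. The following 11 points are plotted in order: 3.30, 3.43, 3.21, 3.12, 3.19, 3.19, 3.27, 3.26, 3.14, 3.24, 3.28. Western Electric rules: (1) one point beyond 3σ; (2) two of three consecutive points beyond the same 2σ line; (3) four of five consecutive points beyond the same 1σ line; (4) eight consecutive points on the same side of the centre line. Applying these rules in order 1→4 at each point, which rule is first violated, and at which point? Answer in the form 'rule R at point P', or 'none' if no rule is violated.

rule 4 at point 10

Zone of each point (C = within 1σ̂, B = 1σ̂–2σ̂, A = 2σ̂–3σ̂, * = beyond 3σ̂; sign = side of CL): 1:+C, 2:+B, 3:-C, 4:-B, 5:-B, 6:-B, 7:-C, 8:-C, 9:-B, 10:-C, 11:-C
Rule 4 (eight consecutive points on the same side of the centre line) is satisfied at point 10.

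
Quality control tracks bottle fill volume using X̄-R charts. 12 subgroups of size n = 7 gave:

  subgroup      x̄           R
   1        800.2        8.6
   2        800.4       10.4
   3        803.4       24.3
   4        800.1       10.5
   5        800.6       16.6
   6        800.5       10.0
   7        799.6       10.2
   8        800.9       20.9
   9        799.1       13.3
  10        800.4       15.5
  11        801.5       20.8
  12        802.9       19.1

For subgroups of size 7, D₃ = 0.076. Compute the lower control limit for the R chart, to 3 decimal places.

R̄ = (8.6 + 10.4 + 24.3 + 10.5 + 16.6 + 10.0 + 10.2 + 20.9 + 13.3 + 15.5 + 20.8 + 19.1) / 12 = 180.2000 / 12 = 15.0167
LCL_R = D₃·R̄ = 0.076 × 15.0167 = 1.1413

1.141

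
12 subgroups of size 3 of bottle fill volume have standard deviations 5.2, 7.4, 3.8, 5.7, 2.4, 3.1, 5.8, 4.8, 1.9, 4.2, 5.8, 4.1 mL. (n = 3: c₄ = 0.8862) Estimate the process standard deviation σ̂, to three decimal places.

s̄ = (5.2 + 7.4 + 3.8 + 5.7 + 2.4 + 3.1 + 5.8 + 4.8 + 1.9 + 4.2 + 5.8 + 4.1) / 12 = 4.5167
σ̂ = s̄ / c₄ = 4.5167 / 0.8862 = 5.0967

5.097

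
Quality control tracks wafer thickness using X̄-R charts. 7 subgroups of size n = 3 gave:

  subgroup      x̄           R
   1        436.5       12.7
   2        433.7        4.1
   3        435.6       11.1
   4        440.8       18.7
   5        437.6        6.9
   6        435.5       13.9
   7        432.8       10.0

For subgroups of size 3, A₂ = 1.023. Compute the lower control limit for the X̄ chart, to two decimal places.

424.76

X̄̄ = (436.5 + 433.7 + 435.6 + 440.8 + 437.6 + 435.5 + 432.8) / 7 = 3052.5000 / 7 = 436.0714
R̄ = (12.7 + 4.1 + 11.1 + 18.7 + 6.9 + 13.9 + 10.0) / 7 = 77.4000 / 7 = 11.0571
LCL = X̄̄ − A₂·R̄ = 436.0714 − 1.023 × 11.0571 = 424.7600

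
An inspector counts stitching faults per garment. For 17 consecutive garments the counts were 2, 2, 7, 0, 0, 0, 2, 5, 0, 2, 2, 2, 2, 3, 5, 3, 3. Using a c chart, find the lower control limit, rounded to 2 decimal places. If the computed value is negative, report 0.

0.00

c̄ = (2 + 2 + 7 + 0 + 0 + 0 + 2 + 5 + 0 + 2 + 2 + 2 + 2 + 3 + 5 + 3 + 3) / 17 = 40 / 17 = 2.3529
LCL = c̄ − 3√c̄ = 2.3529 − 3 × 1.5339 = -2.2488 → 0 (cannot be negative)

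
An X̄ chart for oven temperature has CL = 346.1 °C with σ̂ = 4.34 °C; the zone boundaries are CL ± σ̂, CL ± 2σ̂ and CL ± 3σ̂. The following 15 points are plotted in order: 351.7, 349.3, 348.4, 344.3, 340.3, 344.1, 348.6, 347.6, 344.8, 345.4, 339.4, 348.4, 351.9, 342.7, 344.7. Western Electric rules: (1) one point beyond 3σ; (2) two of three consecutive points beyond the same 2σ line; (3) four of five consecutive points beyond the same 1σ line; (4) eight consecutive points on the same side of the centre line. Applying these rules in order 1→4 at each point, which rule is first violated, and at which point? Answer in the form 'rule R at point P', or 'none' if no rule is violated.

none

Zone of each point (C = within 1σ̂, B = 1σ̂–2σ̂, A = 2σ̂–3σ̂, * = beyond 3σ̂; sign = side of CL): 1:+B, 2:+C, 3:+C, 4:-C, 5:-B, 6:-C, 7:+C, 8:+C, 9:-C, 10:-C, 11:-B, 12:+C, 13:+B, 14:-C, 15:-C
No rule fires across all 15 points.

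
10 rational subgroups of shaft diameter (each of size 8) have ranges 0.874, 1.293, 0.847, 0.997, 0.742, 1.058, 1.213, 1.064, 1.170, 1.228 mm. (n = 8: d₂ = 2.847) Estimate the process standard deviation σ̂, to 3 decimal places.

0.368

R̄ = (0.874 + 1.293 + 0.847 + 0.997 + 0.742 + 1.058 + 1.213 + 1.064 + 1.170 + 1.228) / 10 = 1.0486
σ̂ = R̄ / d₂ = 1.0486 / 2.847 = 0.3683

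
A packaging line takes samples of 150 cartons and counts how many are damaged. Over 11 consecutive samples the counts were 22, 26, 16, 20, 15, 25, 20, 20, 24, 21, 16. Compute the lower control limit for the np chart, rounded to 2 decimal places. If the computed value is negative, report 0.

p̄ = Σdᵢ / (k·n) = 225 / (11 × 150) = 0.13636
LCL = np̄ − 3·√(np̄(1−p̄)) = 20.4545 − 3 × 4.2030 = 7.8455

7.85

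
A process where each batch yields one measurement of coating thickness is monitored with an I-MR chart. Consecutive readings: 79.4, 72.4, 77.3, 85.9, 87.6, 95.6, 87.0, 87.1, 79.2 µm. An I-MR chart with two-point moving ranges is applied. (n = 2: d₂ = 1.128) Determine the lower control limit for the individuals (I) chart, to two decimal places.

X̄ = (79.4 + 72.4 + 77.3 + 85.9 + 87.6 + 95.6 + 87.0 + 87.1 + 79.2) / 9 = 83.5000
Moving ranges: 7.0, 4.9, 8.6, 1.7, 8.0, 8.6, 0.1, 7.9; M̄R̄ = 46.8000 / 8 = 5.8500
LCL = X̄ − 3·M̄R̄/d₂ = 83.5000 − 3 × 5.8500 / 1.128 = 67.9415

67.94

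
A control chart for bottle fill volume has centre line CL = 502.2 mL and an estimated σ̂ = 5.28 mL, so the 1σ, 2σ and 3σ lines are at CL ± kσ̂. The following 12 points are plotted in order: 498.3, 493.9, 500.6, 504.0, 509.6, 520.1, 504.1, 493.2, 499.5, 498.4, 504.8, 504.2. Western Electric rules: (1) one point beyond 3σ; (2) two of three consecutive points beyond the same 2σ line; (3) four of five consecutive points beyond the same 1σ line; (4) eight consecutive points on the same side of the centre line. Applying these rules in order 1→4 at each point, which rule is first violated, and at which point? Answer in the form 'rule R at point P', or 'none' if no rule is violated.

Zone of each point (C = within 1σ̂, B = 1σ̂–2σ̂, A = 2σ̂–3σ̂, * = beyond 3σ̂; sign = side of CL): 1:-C, 2:-B, 3:-C, 4:+C, 5:+B, 6:+*, 7:+C, 8:-B, 9:-C, 10:-C, 11:+C, 12:+C
Rule 1 (one point beyond the 3σ limits) is satisfied at point 6.

rule 1 at point 6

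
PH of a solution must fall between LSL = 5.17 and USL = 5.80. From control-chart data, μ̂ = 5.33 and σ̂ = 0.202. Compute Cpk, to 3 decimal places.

0.264

Cpu = (USL − μ̂) / (3σ̂) = (5.80 − 5.33) / (3 × 0.202) = 0.7756; Cpl = (μ̂ − LSL) / (3σ̂) = (5.33 − 5.17) / (3 × 0.202) = 0.2640; Cpk = min(Cpu, Cpl) = 0.2640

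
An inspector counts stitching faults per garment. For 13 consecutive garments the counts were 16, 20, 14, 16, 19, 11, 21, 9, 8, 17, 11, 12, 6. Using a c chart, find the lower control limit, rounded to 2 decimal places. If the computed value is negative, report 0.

c̄ = (16 + 20 + 14 + 16 + 19 + 11 + 21 + 9 + 8 + 17 + 11 + 12 + 6) / 13 = 180 / 13 = 13.8462
LCL = c̄ − 3√c̄ = 13.8462 − 3 × 3.7210 = 2.6830

2.68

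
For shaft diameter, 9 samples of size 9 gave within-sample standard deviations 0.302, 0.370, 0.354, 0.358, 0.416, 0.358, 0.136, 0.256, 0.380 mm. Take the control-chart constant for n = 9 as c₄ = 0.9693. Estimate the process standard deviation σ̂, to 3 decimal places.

0.336

s̄ = (0.302 + 0.370 + 0.354 + 0.358 + 0.416 + 0.358 + 0.136 + 0.256 + 0.380) / 9 = 0.3256
σ̂ = s̄ / c₄ = 0.3256 / 0.9693 = 0.3359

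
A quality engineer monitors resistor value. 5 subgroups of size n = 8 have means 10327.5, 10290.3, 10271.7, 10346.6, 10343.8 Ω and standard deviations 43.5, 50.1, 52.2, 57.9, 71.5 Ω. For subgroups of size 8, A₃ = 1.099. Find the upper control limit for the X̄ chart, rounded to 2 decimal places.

10376.47

X̄̄ = (10327.5 + 10290.3 + 10271.7 + 10346.6 + 10343.8) / 5 = 10315.9800
s̄ = (43.5 + 50.1 + 52.2 + 57.9 + 71.5) / 5 = 55.0400
UCL = X̄̄ + A₃·s̄ = 10315.9800 + 1.099 × 55.0400 = 10376.4690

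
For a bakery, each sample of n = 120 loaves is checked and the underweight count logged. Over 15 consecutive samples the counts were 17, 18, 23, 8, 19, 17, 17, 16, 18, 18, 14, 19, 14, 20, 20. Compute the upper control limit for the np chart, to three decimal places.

28.716

p̄ = Σdᵢ / (k·n) = 258 / (15 × 120) = 0.14333
UCL = np̄ + 3·√(np̄(1−p̄)) = 17.2000 + 3 × √(17.2000×0.85667) = 17.2000 + 3 × 3.8386 = 28.7157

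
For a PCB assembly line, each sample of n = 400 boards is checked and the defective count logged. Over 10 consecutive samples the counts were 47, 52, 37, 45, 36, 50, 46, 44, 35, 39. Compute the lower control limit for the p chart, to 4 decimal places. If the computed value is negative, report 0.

0.0612

p̄ = Σdᵢ / (k·n) = 431 / (10 × 400) = 0.10775
LCL = p̄ − 3·√(p̄(1−p̄)/n) = 0.10775 − 3 × 0.01550 = 0.06124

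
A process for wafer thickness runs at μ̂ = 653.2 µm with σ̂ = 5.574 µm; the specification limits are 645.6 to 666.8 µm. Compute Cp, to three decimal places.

Cp = (USL − LSL) / (6σ̂) = (666.8 − 645.6) / (6 × 5.574) = 21.2000 / 33.4440 = 0.6339

0.634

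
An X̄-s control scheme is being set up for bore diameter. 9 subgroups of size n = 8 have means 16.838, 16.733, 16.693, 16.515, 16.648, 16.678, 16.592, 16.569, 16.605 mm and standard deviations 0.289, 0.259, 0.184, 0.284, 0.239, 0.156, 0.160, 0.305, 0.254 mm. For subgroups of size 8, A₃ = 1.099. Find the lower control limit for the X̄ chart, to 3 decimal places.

16.392

X̄̄ = (16.838 + 16.733 + 16.693 + 16.515 + 16.648 + 16.678 + 16.592 + 16.569 + 16.605) / 9 = 16.6523
s̄ = (0.289 + 0.259 + 0.184 + 0.284 + 0.239 + 0.156 + 0.160 + 0.305 + 0.254) / 9 = 0.2367
LCL = X̄̄ − A₃·s̄ = 16.6523 − 1.099 × 0.2367 = 16.3922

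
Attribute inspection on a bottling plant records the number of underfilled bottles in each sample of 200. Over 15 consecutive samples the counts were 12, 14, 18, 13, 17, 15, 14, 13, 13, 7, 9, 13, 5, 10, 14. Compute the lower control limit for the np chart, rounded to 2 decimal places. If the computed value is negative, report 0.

2.21

p̄ = Σdᵢ / (k·n) = 187 / (15 × 200) = 0.06233
LCL = np̄ − 3·√(np̄(1−p̄)) = 12.4667 − 3 × 3.4190 = 2.2097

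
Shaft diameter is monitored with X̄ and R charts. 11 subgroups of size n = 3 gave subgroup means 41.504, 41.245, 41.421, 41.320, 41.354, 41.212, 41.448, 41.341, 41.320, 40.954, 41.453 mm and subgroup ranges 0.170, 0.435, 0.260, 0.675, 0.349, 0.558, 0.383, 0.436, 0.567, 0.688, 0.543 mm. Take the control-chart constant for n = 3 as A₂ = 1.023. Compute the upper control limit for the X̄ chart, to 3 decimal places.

X̄̄ = (41.504 + 41.245 + 41.421 + 41.320 + 41.354 + 41.212 + 41.448 + 41.341 + 41.320 + 40.954 + 41.453) / 11 = 454.5720 / 11 = 41.3247
R̄ = (0.170 + 0.435 + 0.260 + 0.675 + 0.349 + 0.558 + 0.383 + 0.436 + 0.567 + 0.688 + 0.543) / 11 = 5.0640 / 11 = 0.4604
UCL = X̄̄ + A₂·R̄ = 41.3247 + 1.023 × 0.4604 = 41.7957

41.796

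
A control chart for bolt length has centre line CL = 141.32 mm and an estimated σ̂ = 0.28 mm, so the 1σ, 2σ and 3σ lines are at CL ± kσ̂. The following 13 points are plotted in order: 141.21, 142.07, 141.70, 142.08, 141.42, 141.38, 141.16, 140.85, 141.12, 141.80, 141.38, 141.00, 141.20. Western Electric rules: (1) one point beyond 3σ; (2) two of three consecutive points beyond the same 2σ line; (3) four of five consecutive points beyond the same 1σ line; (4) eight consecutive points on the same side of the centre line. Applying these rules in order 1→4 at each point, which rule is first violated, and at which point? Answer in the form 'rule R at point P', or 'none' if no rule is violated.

Zone of each point (C = within 1σ̂, B = 1σ̂–2σ̂, A = 2σ̂–3σ̂, * = beyond 3σ̂; sign = side of CL): 1:-C, 2:+A, 3:+B, 4:+A, 5:+C, 6:+C, 7:-C, 8:-B, 9:-C, 10:+B, 11:+C, 12:-B, 13:-C
Rule 2 (two of three consecutive points beyond the same 2σ limit) is satisfied at point 4.

rule 2 at point 4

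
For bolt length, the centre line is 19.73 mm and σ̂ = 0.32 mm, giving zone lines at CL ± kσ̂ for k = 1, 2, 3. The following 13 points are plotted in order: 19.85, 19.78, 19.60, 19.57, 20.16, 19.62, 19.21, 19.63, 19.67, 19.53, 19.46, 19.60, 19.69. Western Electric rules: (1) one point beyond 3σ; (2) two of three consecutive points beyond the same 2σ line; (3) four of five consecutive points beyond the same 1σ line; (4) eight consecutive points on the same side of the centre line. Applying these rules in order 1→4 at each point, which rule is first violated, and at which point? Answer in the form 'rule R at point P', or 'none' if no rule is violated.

Zone of each point (C = within 1σ̂, B = 1σ̂–2σ̂, A = 2σ̂–3σ̂, * = beyond 3σ̂; sign = side of CL): 1:+C, 2:+C, 3:-C, 4:-C, 5:+B, 6:-C, 7:-B, 8:-C, 9:-C, 10:-C, 11:-C, 12:-C, 13:-C
Rule 4 (eight consecutive points on the same side of the centre line) is satisfied at point 13.

rule 4 at point 13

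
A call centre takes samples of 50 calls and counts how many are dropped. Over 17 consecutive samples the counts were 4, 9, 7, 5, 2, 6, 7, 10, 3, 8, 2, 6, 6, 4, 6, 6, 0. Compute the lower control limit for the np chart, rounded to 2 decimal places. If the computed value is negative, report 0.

p̄ = Σdᵢ / (k·n) = 91 / (17 × 50) = 0.10706
LCL = np̄ − 3·√(np̄(1−p̄)) = 5.3529 − 3 × 2.1863 = -1.2059 → 0 (negative, so LCL = 0)

0.00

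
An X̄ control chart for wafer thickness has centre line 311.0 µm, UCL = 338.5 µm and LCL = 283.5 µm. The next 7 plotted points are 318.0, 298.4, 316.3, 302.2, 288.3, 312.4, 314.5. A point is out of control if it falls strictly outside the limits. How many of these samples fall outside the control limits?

All 7 points lie within [283.5, 338.5].

0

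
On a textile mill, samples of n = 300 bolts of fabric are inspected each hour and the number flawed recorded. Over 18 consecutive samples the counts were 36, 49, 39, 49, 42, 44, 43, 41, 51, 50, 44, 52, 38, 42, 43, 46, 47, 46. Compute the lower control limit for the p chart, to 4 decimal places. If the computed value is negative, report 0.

p̄ = Σdᵢ / (k·n) = 802 / (18 × 300) = 0.14852
LCL = p̄ − 3·√(p̄(1−p̄)/n) = 0.14852 − 3 × 0.02053 = 0.08692

0.0869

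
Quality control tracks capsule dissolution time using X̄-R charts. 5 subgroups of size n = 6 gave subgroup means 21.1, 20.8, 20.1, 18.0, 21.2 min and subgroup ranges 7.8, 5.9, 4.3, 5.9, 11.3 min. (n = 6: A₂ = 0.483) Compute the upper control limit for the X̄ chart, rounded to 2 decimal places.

X̄̄ = (21.1 + 20.8 + 20.1 + 18.0 + 21.2) / 5 = 101.2000 / 5 = 20.2400
R̄ = (7.8 + 5.9 + 4.3 + 5.9 + 11.3) / 5 = 35.2000 / 5 = 7.0400
UCL = X̄̄ + A₂·R̄ = 20.2400 + 0.483 × 7.0400 = 23.6403

23.64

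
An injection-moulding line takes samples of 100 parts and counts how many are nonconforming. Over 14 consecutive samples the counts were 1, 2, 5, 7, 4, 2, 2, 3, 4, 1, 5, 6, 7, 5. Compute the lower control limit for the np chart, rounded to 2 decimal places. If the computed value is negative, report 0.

p̄ = Σdᵢ / (k·n) = 54 / (14 × 100) = 0.03857
LCL = np̄ − 3·√(np̄(1−p̄)) = 3.8571 − 3 × 1.9257 = -1.9200 → 0 (negative, so LCL = 0)

0.00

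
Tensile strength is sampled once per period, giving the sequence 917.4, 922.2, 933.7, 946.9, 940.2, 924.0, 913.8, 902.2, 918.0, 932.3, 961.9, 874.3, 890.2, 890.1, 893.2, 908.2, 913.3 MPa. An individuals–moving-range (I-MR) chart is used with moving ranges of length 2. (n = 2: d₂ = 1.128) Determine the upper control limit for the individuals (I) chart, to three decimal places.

X̄ = (917.4 + 922.2 + 933.7 + 946.9 + 940.2 + 924.0 + 913.8 + 902.2 + 918.0 + 932.3 + 961.9 + 874.3 + 890.2 + 890.1 + 893.2 + 908.2 + 913.3) / 17 = 916.5824
Moving ranges: 4.8, 11.5, 13.2, 6.7, 16.2, 10.2, 11.6, 15.8, 14.3, 29.6, 87.6, 15.9, 0.1, 3.1, 15.0, 5.1; M̄R̄ = 260.7000 / 16 = 16.2937
UCL = X̄ + 3·M̄R̄/d₂ = 916.5824 + 3 × 16.2937 / 1.128 = 959.9168

959.917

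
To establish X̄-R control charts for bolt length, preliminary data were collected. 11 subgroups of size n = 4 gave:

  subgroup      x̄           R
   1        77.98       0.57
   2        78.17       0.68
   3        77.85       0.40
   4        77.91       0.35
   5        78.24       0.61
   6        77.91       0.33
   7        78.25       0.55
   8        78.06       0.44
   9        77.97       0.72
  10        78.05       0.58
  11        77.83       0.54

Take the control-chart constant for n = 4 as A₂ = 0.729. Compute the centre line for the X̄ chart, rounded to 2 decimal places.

78.02

X̄̄ = (77.98 + 78.17 + 77.85 + 77.91 + 78.24 + 77.91 + 78.25 + 78.06 + 77.97 + 78.05 + 77.83) / 11 = 858.2200 / 11 = 78.0200
CL = X̄̄ = 78.0200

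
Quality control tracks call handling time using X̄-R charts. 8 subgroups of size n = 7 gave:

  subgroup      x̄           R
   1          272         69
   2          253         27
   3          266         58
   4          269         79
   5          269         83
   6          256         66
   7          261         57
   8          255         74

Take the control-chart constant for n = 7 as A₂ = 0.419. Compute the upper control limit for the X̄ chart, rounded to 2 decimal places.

289.49

X̄̄ = (272 + 253 + 266 + 269 + 269 + 256 + 261 + 255) / 8 = 2101.0000 / 8 = 262.6250
R̄ = (69 + 27 + 58 + 79 + 83 + 66 + 57 + 74) / 8 = 513.0000 / 8 = 64.1250
UCL = X̄̄ + A₂·R̄ = 262.6250 + 0.419 × 64.1250 = 289.4934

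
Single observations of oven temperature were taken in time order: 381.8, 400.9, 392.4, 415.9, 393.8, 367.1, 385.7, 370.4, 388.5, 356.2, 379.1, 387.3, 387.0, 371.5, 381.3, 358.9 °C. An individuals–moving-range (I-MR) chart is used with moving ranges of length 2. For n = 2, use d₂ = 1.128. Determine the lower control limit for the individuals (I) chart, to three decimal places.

X̄ = (381.8 + 400.9 + 392.4 + 415.9 + 393.8 + 367.1 + 385.7 + 370.4 + 388.5 + 356.2 + 379.1 + 387.3 + 387.0 + 371.5 + 381.3 + 358.9) / 16 = 382.3625
Moving ranges: 19.1, 8.5, 23.5, 22.1, 26.7, 18.6, 15.3, 18.1, 32.3, 22.9, 8.2, 0.3, 15.5, 9.8, 22.4; M̄R̄ = 263.3000 / 15 = 17.5533
LCL = X̄ − 3·M̄R̄/d₂ = 382.3625 − 3 × 17.5533 / 1.128 = 335.6781

335.678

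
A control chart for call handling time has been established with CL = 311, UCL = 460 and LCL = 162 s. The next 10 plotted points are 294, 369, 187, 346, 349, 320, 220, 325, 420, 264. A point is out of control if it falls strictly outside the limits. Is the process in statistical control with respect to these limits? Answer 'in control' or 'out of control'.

in control

All 10 points lie within [162, 460].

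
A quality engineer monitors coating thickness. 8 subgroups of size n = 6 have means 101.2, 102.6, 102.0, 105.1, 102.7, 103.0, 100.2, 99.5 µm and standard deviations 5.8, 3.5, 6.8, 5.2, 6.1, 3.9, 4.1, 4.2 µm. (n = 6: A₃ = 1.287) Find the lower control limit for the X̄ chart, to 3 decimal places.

X̄̄ = (101.2 + 102.6 + 102.0 + 105.1 + 102.7 + 103.0 + 100.2 + 99.5) / 8 = 102.0375
s̄ = (5.8 + 3.5 + 6.8 + 5.2 + 6.1 + 3.9 + 4.1 + 4.2) / 8 = 4.9500
LCL = X̄̄ − A₃·s̄ = 102.0375 − 1.287 × 4.9500 = 95.6668

95.667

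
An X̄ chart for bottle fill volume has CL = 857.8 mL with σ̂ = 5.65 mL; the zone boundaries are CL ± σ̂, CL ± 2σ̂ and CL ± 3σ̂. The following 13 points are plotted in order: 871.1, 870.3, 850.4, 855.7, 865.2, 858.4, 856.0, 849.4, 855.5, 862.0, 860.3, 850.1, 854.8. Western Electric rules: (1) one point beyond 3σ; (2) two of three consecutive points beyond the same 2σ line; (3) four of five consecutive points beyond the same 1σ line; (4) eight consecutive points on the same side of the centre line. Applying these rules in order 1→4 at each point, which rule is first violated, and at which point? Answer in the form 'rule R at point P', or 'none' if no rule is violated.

Zone of each point (C = within 1σ̂, B = 1σ̂–2σ̂, A = 2σ̂–3σ̂, * = beyond 3σ̂; sign = side of CL): 1:+A, 2:+A, 3:-B, 4:-C, 5:+B, 6:+C, 7:-C, 8:-B, 9:-C, 10:+C, 11:+C, 12:-B, 13:-C
Rule 2 (two of three consecutive points beyond the same 2σ limit) is satisfied at point 2.

rule 2 at point 2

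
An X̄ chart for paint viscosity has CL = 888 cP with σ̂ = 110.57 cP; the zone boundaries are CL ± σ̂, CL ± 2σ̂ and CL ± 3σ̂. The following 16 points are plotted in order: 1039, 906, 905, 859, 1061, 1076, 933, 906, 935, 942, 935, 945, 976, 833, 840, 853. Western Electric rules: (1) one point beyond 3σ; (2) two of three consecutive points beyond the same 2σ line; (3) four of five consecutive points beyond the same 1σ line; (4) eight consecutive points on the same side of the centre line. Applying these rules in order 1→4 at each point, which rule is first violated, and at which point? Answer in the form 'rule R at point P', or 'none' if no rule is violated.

rule 4 at point 12

Zone of each point (C = within 1σ̂, B = 1σ̂–2σ̂, A = 2σ̂–3σ̂, * = beyond 3σ̂; sign = side of CL): 1:+B, 2:+C, 3:+C, 4:-C, 5:+B, 6:+B, 7:+C, 8:+C, 9:+C, 10:+C, 11:+C, 12:+C, 13:+C, 14:-C, 15:-C, 16:-C
Rule 4 (eight consecutive points on the same side of the centre line) is satisfied at point 12.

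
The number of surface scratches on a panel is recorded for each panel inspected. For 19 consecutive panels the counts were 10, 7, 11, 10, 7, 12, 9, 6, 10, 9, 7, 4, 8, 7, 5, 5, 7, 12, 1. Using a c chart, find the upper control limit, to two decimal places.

16.08

c̄ = (10 + 7 + 11 + 10 + 7 + 12 + 9 + 6 + 10 + 9 + 7 + 4 + 8 + 7 + 5 + 5 + 7 + 12 + 1) / 19 = 147 / 19 = 7.7368
UCL = c̄ + 3√c̄ = 7.7368 + 3 × √7.7368 = 7.7368 + 3 × 2.7815 = 16.0814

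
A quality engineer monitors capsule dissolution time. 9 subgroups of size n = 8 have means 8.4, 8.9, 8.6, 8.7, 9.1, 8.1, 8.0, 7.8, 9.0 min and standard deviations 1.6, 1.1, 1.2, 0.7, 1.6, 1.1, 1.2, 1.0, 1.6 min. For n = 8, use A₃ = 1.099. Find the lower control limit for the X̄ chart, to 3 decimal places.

7.156

X̄̄ = (8.4 + 8.9 + 8.6 + 8.7 + 9.1 + 8.1 + 8.0 + 7.8 + 9.0) / 9 = 8.5111
s̄ = (1.6 + 1.1 + 1.2 + 0.7 + 1.6 + 1.1 + 1.2 + 1.0 + 1.6) / 9 = 1.2333
LCL = X̄̄ − A₃·s̄ = 8.5111 − 1.099 × 1.2333 = 7.1557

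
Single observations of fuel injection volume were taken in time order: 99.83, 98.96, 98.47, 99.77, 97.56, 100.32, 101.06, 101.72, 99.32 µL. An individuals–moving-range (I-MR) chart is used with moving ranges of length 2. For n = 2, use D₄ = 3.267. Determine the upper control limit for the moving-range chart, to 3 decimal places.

4.668

Moving ranges: 0.87, 0.49, 1.30, 2.21, 2.76, 0.74, 0.66, 2.40; M̄R̄ = 11.4300 / 8 = 1.4287
UCL_MR = D₄·M̄R̄ = 3.267 × 1.4287 = 4.6677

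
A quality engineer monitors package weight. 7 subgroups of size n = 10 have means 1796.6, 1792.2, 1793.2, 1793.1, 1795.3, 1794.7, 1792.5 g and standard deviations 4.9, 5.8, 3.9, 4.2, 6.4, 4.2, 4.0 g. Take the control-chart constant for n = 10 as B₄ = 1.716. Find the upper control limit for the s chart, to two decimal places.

s̄ = (4.9 + 5.8 + 3.9 + 4.2 + 6.4 + 4.2 + 4.0) / 7 = 4.7714
UCL_s = B₄·s̄ = 1.716 × 4.7714 = 8.1878

8.19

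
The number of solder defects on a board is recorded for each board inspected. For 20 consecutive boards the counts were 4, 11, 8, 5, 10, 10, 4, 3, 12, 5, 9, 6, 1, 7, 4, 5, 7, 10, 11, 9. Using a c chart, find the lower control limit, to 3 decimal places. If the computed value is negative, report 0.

c̄ = (4 + 11 + 8 + 5 + 10 + 10 + 4 + 3 + 12 + 5 + 9 + 6 + 1 + 7 + 4 + 5 + 7 + 10 + 11 + 9) / 20 = 141 / 20 = 7.0500
LCL = c̄ − 3√c̄ = 7.0500 − 3 × 2.6552 = -0.9156 → 0 (cannot be negative)

0.000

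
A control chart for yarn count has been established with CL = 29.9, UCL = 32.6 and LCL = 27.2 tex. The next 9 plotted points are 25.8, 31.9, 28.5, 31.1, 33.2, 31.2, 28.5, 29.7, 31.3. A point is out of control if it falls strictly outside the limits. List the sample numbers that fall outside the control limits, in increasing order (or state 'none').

Compare each point to [27.2, 32.6]: sample 1 = 25.8 < LCL; sample 5 = 33.2 > UCL.

1, 5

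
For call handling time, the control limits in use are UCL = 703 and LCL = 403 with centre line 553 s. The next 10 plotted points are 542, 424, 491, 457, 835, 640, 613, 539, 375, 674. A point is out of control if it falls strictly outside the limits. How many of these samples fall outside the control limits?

2

Compare each point to [403, 703]: sample 5 = 835 > UCL; sample 9 = 375 < LCL.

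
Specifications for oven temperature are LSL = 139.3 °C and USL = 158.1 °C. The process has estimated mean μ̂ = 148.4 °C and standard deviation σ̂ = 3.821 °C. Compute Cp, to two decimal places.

Cp = (USL − LSL) / (6σ̂) = (158.1 − 139.3) / (6 × 3.821) = 18.8000 / 22.9260 = 0.8200

0.82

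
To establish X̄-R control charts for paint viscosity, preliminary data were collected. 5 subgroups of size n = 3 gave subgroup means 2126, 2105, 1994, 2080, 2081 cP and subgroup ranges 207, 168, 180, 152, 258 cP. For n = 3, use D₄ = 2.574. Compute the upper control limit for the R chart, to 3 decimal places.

496.782

R̄ = (207 + 168 + 180 + 152 + 258) / 5 = 965.0000 / 5 = 193.0000
UCL_R = D₄·R̄ = 2.574 × 193.0000 = 496.7820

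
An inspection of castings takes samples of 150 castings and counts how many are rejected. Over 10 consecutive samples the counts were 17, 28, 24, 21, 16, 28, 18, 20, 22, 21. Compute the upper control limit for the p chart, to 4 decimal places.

0.2292

p̄ = Σdᵢ / (k·n) = 215 / (10 × 150) = 0.14333
UCL = p̄ + 3·√(p̄(1−p̄)/n) = 0.14333 + 3 × √(0.14333×0.85667/150) = 0.14333 + 3 × 0.02861 = 0.22917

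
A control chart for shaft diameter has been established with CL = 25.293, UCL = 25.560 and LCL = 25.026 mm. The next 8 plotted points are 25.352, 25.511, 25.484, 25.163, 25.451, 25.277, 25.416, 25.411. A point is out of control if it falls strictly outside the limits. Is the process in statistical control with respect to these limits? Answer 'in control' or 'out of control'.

All 8 points lie within [25.026, 25.560].

in control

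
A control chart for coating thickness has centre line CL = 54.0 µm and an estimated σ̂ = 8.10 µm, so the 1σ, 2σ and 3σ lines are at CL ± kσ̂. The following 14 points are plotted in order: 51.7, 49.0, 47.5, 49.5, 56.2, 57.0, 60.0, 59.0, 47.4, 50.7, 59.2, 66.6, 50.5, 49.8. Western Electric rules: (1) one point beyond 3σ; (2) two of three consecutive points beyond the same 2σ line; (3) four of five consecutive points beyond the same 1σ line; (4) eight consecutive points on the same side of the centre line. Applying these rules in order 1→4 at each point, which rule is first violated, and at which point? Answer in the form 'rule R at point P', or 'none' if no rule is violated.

none

Zone of each point (C = within 1σ̂, B = 1σ̂–2σ̂, A = 2σ̂–3σ̂, * = beyond 3σ̂; sign = side of CL): 1:-C, 2:-C, 3:-C, 4:-C, 5:+C, 6:+C, 7:+C, 8:+C, 9:-C, 10:-C, 11:+C, 12:+B, 13:-C, 14:-C
No rule fires across all 14 points.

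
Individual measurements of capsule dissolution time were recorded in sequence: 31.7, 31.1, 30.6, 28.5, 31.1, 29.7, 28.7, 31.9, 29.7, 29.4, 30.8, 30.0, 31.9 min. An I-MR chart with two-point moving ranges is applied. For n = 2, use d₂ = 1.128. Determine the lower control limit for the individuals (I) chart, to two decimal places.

X̄ = (31.7 + 31.1 + 30.6 + 28.5 + 31.1 + 29.7 + 28.7 + 31.9 + 29.7 + 29.4 + 30.8 + 30.0 + 31.9) / 13 = 30.3923
Moving ranges: 0.6, 0.5, 2.1, 2.6, 1.4, 1.0, 3.2, 2.2, 0.3, 1.4, 0.8, 1.9; M̄R̄ = 18.0000 / 12 = 1.5000
LCL = X̄ − 3·M̄R̄/d₂ = 30.3923 − 3 × 1.5000 / 1.128 = 26.4029

26.40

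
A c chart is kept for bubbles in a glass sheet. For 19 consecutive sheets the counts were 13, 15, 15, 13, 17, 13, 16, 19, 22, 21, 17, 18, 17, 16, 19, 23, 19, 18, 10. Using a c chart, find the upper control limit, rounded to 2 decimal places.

c̄ = (13 + 15 + 15 + 13 + 17 + 13 + 16 + 19 + 22 + 21 + 17 + 18 + 17 + 16 + 19 + 23 + 19 + 18 + 10) / 19 = 321 / 19 = 16.8947
UCL = c̄ + 3√c̄ = 16.8947 + 3 × √16.8947 = 16.8947 + 3 × 4.1103 = 29.2257

29.23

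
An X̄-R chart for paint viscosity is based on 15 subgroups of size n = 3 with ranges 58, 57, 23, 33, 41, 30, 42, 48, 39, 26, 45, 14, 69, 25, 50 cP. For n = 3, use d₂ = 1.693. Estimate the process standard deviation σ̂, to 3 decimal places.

R̄ = (58 + 57 + 23 + 33 + 41 + 30 + 42 + 48 + 39 + 26 + 45 + 14 + 69 + 25 + 50) / 15 = 40.0000
σ̂ = R̄ / d₂ = 40.0000 / 1.693 = 23.6267

23.627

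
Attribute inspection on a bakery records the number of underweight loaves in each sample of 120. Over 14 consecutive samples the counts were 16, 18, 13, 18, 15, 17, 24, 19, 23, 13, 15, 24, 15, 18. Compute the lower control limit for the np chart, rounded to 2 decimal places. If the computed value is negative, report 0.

p̄ = Σdᵢ / (k·n) = 248 / (14 × 120) = 0.14762
LCL = np̄ − 3·√(np̄(1−p̄)) = 17.7143 − 3 × 3.8858 = 6.0569

6.06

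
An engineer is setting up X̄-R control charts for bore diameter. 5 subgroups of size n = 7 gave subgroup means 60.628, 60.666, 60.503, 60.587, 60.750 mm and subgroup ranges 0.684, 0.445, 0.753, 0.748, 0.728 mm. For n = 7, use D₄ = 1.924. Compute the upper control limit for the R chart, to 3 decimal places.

1.292

R̄ = (0.684 + 0.445 + 0.753 + 0.748 + 0.728) / 5 = 3.3580 / 5 = 0.6716
UCL_R = D₄·R̄ = 1.924 × 0.6716 = 1.2922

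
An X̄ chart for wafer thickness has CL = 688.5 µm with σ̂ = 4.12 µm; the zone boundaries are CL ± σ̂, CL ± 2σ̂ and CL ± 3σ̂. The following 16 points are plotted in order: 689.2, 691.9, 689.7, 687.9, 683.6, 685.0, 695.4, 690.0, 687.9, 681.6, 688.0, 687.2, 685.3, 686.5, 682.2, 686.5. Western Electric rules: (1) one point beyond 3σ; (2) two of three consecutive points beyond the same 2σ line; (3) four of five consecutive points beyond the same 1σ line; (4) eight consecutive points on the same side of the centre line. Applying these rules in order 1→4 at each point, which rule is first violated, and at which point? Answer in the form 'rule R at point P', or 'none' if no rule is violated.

rule 4 at point 16

Zone of each point (C = within 1σ̂, B = 1σ̂–2σ̂, A = 2σ̂–3σ̂, * = beyond 3σ̂; sign = side of CL): 1:+C, 2:+C, 3:+C, 4:-C, 5:-B, 6:-C, 7:+B, 8:+C, 9:-C, 10:-B, 11:-C, 12:-C, 13:-C, 14:-C, 15:-B, 16:-C
Rule 4 (eight consecutive points on the same side of the centre line) is satisfied at point 16.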